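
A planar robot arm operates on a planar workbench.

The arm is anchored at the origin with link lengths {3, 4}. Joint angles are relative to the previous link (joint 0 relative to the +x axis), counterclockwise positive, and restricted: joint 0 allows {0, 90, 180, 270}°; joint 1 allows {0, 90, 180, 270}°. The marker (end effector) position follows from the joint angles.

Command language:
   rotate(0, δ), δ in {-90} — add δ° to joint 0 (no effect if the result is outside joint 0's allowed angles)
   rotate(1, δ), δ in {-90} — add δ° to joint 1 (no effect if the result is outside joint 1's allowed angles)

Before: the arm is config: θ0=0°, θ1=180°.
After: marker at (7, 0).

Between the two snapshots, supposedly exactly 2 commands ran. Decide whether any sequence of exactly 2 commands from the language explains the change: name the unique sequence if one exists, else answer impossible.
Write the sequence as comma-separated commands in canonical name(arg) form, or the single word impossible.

start: config: θ0=0°, θ1=180°
t=1 rotate(1, -90) ⇒ config: θ0=0°, θ1=90°
t=2 rotate(1, -90) ⇒ config: θ0=0°, θ1=0°
uniquely the one of 4 2-step routes that fits.

rotate(1, -90), rotate(1, -90)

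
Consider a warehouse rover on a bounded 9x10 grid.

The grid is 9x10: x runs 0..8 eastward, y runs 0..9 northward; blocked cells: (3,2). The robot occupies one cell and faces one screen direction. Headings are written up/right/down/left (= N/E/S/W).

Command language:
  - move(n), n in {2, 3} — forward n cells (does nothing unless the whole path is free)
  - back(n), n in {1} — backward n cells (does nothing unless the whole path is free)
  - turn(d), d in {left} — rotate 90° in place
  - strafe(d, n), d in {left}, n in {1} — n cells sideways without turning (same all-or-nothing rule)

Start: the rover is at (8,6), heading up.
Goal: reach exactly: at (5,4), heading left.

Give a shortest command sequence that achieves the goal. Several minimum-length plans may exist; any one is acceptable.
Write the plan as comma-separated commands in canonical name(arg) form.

back(1), back(1), turn(left), move(3)

t0: at (8,6), heading up
[1] after back(1): at (8,5), heading up
[2] after back(1): at (8,4), heading up
[3] after turn(left): at (8,4), heading left
[4] after move(3): at (5,4), heading left
nothing shorter than 4 reaches the goal.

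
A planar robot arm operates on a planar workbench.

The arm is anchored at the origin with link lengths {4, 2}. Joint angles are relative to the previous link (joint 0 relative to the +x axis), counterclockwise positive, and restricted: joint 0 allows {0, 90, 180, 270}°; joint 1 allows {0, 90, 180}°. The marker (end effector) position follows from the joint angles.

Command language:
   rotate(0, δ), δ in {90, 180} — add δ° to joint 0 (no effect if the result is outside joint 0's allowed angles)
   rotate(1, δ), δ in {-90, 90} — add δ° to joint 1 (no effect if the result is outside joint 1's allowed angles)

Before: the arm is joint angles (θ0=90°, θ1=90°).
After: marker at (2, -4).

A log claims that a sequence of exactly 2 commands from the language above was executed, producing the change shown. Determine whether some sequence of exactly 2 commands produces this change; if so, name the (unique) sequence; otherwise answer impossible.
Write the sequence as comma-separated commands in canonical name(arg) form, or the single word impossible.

rotate(0, 90), rotate(0, 90)

begin: joint angles (θ0=90°, θ1=90°)
step 1 (rotate(0, 90)): joint angles (θ0=180°, θ1=90°)
step 2 (rotate(0, 90)): joint angles (θ0=270°, θ1=90°)
uniquely the one of 16 2-step routes that fits.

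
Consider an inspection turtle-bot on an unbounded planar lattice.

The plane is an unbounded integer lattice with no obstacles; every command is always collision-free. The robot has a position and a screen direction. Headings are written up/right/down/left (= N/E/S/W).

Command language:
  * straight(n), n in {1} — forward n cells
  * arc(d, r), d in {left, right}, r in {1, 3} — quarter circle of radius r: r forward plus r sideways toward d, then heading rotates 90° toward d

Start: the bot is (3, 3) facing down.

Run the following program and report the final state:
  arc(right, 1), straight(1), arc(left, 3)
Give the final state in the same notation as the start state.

(-2, -1) facing down

begin: (3, 3) facing down
step 1 (arc(right, 1)): (2, 2) facing left
step 2 (straight(1)): (1, 2) facing left
step 3 (arc(left, 3)): (-2, -1) facing down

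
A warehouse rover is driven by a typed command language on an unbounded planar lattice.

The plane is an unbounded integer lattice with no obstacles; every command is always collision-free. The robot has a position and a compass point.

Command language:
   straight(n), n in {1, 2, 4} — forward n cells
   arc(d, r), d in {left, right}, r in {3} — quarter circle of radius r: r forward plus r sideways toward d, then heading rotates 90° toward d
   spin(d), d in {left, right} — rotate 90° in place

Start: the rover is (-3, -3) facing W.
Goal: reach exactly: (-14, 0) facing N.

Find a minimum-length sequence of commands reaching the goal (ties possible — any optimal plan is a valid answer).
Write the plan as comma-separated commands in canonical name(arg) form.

t0: (-3, -3) facing W
step 1 (straight(4)): (-7, -3) facing W
step 2 (straight(4)): (-11, -3) facing W
step 3 (arc(right, 3)): (-14, 0) facing N
nothing shorter than 3 reaches the goal.

straight(4), straight(4), arc(right, 3)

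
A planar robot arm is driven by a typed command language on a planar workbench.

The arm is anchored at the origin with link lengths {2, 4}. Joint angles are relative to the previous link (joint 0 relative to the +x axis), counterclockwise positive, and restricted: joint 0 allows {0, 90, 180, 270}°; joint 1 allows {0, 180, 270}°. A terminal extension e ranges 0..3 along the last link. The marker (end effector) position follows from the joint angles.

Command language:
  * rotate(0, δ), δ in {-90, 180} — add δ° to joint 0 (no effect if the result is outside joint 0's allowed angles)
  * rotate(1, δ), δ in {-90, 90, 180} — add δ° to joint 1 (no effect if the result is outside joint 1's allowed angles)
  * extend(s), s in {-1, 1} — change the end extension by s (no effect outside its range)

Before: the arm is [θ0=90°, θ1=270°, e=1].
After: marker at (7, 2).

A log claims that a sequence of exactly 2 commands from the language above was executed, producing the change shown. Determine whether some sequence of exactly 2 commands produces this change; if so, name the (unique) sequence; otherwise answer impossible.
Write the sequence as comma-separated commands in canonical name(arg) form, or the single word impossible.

extend(1), extend(1)

start: [θ0=90°, θ1=270°, e=1]
t=1 extend(1) ⇒ [θ0=90°, θ1=270°, e=2]
t=2 extend(1) ⇒ [θ0=90°, θ1=270°, e=3]
no rival 2-sequence matches.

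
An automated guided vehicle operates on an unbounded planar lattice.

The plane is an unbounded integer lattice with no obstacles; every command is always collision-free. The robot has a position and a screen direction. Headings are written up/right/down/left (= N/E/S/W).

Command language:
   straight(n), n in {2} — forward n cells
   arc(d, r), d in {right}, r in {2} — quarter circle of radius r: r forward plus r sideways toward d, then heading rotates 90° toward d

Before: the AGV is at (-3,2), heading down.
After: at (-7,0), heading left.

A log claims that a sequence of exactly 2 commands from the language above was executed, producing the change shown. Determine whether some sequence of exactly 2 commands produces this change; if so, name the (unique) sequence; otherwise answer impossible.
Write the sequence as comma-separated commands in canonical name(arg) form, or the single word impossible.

arc(right, 2), straight(2)

key: cell and facing (now W) both changed — the 2 commands mix motion and turning
initial: at (-3,2), heading down
t=1 arc(right, 2) ⇒ at (-5,0), heading left
t=2 straight(2) ⇒ at (-7,0), heading left
uniquely the one of 4 2-step routes that fits.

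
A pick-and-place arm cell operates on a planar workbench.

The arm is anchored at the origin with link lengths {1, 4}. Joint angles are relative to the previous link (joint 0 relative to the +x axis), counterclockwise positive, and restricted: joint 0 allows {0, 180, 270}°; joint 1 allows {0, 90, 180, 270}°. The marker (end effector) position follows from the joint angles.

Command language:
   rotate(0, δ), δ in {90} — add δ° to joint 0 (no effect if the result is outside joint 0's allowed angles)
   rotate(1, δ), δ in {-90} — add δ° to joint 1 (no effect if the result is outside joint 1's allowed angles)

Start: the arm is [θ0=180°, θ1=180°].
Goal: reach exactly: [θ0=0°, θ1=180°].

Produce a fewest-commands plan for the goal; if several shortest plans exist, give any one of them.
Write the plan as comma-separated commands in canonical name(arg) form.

from: [θ0=180°, θ1=180°]
1. rotate(0, 90) → [θ0=270°, θ1=180°]
2. rotate(0, 90) → [θ0=0°, θ1=180°]
no 1-step plan works, so 2 is optimal.

rotate(0, 90), rotate(0, 90)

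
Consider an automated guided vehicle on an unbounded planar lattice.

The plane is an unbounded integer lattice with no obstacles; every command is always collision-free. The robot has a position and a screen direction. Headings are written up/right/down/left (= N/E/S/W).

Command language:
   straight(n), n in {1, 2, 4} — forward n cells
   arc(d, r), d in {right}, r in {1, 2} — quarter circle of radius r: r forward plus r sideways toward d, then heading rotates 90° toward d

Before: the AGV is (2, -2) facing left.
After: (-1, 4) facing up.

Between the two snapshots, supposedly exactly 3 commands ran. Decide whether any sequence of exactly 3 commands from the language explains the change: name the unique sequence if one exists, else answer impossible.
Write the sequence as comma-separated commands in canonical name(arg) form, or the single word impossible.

straight(1), arc(right, 2), straight(4)

key: cell and facing (now N) both changed — the 3 commands mix motion and turning
begin: (2, -2) facing left
t=1 straight(1) ⇒ (1, -2) facing left
t=2 arc(right, 2) ⇒ (-1, 0) facing up
t=3 straight(4) ⇒ (-1, 4) facing up
all 125 alternatives checked — unique.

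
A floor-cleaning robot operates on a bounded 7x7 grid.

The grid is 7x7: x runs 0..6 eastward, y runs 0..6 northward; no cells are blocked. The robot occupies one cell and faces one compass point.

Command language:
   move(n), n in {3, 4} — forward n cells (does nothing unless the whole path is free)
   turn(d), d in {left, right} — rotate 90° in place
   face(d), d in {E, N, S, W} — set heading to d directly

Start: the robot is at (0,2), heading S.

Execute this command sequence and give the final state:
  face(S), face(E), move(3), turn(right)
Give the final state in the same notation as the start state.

at (3,2), heading S

t0: at (0,2), heading S
[1] after face(S): at (0,2), heading S
[2] after face(E): at (0,2), heading E
[3] after move(3): at (3,2), heading E
[4] after turn(right): at (3,2), heading S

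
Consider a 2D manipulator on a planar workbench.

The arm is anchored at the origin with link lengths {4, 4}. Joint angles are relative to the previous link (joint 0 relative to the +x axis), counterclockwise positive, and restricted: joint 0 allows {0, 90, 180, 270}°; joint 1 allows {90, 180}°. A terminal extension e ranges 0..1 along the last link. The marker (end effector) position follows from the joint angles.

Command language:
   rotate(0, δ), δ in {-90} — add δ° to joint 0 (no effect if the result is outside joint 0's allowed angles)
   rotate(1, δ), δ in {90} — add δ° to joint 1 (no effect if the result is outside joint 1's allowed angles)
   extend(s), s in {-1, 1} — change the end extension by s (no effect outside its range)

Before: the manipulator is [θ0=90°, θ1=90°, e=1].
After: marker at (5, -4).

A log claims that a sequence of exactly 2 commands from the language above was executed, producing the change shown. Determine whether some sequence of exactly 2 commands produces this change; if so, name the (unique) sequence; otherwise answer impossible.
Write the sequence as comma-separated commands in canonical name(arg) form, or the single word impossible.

rotate(0, -90), rotate(0, -90)

from: [θ0=90°, θ1=90°, e=1]
t=1 rotate(0, -90) ⇒ [θ0=0°, θ1=90°, e=1]
t=2 rotate(0, -90) ⇒ [θ0=270°, θ1=90°, e=1]
no rival 2-sequence matches.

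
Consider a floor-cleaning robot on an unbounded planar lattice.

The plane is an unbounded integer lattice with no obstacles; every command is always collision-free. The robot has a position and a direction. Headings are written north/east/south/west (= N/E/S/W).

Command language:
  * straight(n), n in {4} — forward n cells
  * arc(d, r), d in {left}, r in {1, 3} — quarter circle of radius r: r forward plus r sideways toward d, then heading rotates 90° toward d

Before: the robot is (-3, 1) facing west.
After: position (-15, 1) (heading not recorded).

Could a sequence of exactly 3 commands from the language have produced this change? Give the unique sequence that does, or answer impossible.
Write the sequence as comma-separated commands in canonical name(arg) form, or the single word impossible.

begin: (-3, 1) facing west
1. straight(4) → (-7, 1) facing west
2. straight(4) → (-11, 1) facing west
3. straight(4) → (-15, 1) facing west
no rival 3-sequence matches.

straight(4), straight(4), straight(4)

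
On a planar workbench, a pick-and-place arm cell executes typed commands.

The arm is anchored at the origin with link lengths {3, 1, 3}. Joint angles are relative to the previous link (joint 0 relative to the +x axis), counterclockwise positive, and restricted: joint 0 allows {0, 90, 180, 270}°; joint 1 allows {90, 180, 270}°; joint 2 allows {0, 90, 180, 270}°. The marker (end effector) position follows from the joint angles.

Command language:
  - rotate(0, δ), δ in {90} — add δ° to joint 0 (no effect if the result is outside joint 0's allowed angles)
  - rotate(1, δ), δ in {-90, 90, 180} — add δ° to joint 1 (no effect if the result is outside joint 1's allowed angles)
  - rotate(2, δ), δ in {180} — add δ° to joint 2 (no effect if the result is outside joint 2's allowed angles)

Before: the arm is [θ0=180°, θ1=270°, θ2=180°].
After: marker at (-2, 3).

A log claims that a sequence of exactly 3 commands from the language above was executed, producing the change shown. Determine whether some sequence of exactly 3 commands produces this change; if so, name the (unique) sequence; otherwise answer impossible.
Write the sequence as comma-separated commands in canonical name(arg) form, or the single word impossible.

rotate(0, 90), rotate(0, 90), rotate(0, 90)

start: [θ0=180°, θ1=270°, θ2=180°]
step 1 (rotate(0, 90)): [θ0=270°, θ1=270°, θ2=180°]
step 2 (rotate(0, 90)): [θ0=0°, θ1=270°, θ2=180°]
step 3 (rotate(0, 90)): [θ0=90°, θ1=270°, θ2=180°]
no rival 3-sequence matches.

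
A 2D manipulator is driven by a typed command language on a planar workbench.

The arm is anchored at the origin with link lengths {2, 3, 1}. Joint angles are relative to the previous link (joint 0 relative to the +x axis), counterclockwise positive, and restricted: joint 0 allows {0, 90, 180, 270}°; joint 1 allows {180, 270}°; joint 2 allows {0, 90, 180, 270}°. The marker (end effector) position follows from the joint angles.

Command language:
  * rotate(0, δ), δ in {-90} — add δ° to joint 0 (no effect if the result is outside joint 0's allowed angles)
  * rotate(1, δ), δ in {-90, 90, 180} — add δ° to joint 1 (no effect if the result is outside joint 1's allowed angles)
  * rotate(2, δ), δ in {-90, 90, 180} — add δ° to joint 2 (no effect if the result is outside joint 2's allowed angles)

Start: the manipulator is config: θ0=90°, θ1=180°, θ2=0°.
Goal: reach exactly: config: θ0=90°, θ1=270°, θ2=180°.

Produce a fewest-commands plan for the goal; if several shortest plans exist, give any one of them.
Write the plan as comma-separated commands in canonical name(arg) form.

rotate(1, 90), rotate(2, 180)

initial: config: θ0=90°, θ1=180°, θ2=0°
[1] after rotate(1, 90): config: θ0=90°, θ1=270°, θ2=0°
[2] after rotate(2, 180): config: θ0=90°, θ1=270°, θ2=180°
no 1-step plan works, so 2 is optimal.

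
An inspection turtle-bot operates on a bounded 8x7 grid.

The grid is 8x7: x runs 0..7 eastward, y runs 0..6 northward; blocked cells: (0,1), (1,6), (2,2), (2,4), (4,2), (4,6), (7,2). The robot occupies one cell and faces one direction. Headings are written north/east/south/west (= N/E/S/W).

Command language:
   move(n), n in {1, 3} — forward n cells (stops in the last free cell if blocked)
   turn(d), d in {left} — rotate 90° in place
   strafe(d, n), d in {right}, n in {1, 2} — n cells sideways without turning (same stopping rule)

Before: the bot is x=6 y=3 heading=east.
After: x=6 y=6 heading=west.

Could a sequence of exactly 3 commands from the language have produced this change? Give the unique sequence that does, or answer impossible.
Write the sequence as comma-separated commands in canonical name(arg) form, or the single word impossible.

key: cell and facing (now W) both changed — the 3 commands mix motion and turning
from: x=6 y=3 heading=east
step 1 (turn(left)): x=6 y=3 heading=north
step 2 (move(3)): x=6 y=6 heading=north
step 3 (turn(left)): x=6 y=6 heading=west
uniquely the one of 125 3-step routes that fits.

turn(left), move(3), turn(left)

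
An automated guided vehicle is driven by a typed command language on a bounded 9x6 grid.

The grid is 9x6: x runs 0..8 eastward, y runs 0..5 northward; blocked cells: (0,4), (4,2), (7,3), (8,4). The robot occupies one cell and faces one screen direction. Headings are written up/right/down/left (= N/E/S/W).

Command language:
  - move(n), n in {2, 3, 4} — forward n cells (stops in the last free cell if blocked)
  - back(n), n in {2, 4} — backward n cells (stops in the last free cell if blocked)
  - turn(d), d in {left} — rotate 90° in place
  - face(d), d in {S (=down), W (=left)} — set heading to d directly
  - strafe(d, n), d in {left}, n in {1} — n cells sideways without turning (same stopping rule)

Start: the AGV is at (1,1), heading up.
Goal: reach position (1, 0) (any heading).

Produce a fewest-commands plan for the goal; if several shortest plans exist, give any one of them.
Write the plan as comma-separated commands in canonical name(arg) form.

back(2)

begin: at (1,1), heading up
1. back(2) → at (1,0), heading up
no 0-step plan works, so 1 is optimal.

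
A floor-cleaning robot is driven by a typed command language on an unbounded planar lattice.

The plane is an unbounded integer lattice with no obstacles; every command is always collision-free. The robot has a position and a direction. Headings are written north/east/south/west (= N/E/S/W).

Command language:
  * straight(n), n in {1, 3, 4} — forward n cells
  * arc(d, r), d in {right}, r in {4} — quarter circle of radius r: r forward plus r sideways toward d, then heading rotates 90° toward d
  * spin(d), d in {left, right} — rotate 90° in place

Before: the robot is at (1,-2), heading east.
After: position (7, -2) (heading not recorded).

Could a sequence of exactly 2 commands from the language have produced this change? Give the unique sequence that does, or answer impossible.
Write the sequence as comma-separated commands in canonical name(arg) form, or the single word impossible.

start: at (1,-2), heading east
t=1 straight(3) ⇒ at (4,-2), heading east
t=2 straight(3) ⇒ at (7,-2), heading east
no rival 2-sequence matches.

straight(3), straight(3)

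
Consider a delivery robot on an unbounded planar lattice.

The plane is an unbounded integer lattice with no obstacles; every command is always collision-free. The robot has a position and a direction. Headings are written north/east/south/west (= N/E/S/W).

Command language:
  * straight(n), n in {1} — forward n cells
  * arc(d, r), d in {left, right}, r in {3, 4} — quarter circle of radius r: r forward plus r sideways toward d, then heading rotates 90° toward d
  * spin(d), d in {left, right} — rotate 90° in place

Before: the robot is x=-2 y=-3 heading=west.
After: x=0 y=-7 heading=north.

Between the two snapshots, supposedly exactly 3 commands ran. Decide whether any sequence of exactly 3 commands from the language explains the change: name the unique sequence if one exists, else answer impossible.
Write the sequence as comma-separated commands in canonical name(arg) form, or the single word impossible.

key: running arc(left, 3) before arc(left, 4) would end elsewhere — order is forced
from: x=-2 y=-3 heading=west
1. arc(left, 4) → x=-6 y=-7 heading=south
2. arc(left, 3) → x=-3 y=-10 heading=east
3. arc(left, 3) → x=0 y=-7 heading=north
no rival 3-sequence matches.

arc(left, 4), arc(left, 3), arc(left, 3)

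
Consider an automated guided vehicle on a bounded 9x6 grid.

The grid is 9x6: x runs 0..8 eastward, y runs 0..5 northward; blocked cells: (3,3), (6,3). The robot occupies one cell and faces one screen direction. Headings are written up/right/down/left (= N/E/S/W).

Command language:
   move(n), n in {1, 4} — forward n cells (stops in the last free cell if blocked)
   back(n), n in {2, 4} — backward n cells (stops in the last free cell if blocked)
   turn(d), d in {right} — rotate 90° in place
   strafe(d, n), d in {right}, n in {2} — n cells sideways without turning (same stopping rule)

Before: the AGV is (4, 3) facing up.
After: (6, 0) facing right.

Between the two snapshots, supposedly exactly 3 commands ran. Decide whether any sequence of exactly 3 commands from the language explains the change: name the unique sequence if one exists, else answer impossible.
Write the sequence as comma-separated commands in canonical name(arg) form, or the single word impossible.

key: cell and facing (now E) both changed — the 3 commands mix motion and turning
from: (4, 3) facing up
step 1 (back(4)): (4, 0) facing up
step 2 (strafe(right, 2)): (6, 0) facing up
step 3 (turn(right)): (6, 0) facing right
no other 3-command option fits: unique.

back(4), strafe(right, 2), turn(right)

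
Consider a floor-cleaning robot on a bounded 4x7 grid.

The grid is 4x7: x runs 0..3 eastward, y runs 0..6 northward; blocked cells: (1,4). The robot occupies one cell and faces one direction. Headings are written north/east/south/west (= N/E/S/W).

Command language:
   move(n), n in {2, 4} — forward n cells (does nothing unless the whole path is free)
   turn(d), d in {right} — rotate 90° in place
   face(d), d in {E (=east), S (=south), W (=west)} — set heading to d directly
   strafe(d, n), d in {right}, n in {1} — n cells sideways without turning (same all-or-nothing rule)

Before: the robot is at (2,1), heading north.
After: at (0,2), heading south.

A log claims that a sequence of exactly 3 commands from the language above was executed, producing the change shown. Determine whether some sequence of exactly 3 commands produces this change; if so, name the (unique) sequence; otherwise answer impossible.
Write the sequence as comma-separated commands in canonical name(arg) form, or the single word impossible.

impossible

all 343 sequences checked — none match.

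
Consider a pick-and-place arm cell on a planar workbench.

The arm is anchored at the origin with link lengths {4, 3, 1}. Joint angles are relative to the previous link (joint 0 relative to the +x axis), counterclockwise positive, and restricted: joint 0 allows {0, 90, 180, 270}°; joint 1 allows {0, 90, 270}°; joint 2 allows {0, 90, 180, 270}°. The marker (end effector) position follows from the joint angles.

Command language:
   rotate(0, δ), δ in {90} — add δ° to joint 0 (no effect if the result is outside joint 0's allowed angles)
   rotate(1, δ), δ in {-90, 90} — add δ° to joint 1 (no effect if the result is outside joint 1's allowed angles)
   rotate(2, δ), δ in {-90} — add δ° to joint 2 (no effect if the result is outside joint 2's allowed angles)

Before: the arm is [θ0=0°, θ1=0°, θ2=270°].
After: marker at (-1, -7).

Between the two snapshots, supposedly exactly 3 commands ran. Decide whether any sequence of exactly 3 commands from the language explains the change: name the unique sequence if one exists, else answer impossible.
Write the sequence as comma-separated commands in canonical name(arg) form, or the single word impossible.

rotate(0, 90), rotate(0, 90), rotate(0, 90)

t0: [θ0=0°, θ1=0°, θ2=270°]
step 1 (rotate(0, 90)): [θ0=90°, θ1=0°, θ2=270°]
step 2 (rotate(0, 90)): [θ0=180°, θ1=0°, θ2=270°]
step 3 (rotate(0, 90)): [θ0=270°, θ1=0°, θ2=270°]
no rival 3-sequence matches.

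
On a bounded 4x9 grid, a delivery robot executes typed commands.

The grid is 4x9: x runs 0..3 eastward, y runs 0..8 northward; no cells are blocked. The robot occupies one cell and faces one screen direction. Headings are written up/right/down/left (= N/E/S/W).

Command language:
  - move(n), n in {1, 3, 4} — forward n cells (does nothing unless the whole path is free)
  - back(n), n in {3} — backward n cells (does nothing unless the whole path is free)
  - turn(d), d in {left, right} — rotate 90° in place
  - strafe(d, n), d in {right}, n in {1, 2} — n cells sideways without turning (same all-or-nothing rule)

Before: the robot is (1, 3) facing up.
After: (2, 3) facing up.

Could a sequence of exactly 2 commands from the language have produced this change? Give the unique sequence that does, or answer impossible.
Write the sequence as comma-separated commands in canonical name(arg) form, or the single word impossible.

key: still facing N at the end — nothing in the sequence rotates
initial: (1, 3) facing up
step 1 (strafe(right, 1)): (2, 3) facing up
step 2 (strafe(right, 2)): (2, 3) facing up
no rival 2-sequence matches.

strafe(right, 1), strafe(right, 2)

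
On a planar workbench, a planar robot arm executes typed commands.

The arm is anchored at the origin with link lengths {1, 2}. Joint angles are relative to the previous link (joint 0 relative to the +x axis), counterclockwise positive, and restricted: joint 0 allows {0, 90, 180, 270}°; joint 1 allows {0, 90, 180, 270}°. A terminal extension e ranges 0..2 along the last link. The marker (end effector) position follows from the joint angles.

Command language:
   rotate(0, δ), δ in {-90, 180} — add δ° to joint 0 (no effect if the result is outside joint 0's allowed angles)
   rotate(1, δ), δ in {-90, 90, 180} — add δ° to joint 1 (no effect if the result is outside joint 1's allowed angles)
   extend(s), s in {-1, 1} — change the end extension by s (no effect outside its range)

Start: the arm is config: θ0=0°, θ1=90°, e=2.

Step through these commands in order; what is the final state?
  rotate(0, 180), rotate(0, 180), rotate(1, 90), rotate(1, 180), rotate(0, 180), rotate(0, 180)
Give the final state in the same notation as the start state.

config: θ0=0°, θ1=0°, e=2

from: config: θ0=0°, θ1=90°, e=2
[1] after rotate(0, 180): config: θ0=180°, θ1=90°, e=2
[2] after rotate(0, 180): config: θ0=0°, θ1=90°, e=2
[3] after rotate(1, 90): config: θ0=0°, θ1=180°, e=2
[4] after rotate(1, 180): config: θ0=0°, θ1=0°, e=2
[5] after rotate(0, 180): config: θ0=180°, θ1=0°, e=2
[6] after rotate(0, 180): config: θ0=0°, θ1=0°, e=2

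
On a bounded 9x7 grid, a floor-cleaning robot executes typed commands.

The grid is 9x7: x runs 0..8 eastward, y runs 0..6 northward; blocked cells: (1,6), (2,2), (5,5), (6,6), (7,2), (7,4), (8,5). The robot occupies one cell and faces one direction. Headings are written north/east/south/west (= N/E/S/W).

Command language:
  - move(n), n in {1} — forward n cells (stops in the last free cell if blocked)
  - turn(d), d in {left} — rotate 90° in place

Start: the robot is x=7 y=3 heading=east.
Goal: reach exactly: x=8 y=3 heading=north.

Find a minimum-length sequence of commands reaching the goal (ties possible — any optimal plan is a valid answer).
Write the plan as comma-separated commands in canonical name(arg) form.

move(1), turn(left)

start: x=7 y=3 heading=east
[1] after move(1): x=8 y=3 heading=east
[2] after turn(left): x=8 y=3 heading=north
shorter routes all fall short; 2 is best.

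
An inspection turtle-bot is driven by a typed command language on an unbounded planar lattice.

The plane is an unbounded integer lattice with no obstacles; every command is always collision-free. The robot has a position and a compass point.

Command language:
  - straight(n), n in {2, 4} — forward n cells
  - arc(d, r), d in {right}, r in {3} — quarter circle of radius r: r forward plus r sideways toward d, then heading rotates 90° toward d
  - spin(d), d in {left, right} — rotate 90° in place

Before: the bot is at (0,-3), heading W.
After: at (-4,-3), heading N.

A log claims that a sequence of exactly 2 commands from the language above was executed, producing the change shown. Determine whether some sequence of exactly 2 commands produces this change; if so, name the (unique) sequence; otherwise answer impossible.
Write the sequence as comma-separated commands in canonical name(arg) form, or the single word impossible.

key: cell and facing (now N) both changed — the 2 commands mix motion and turning
initial: at (0,-3), heading W
[1] after straight(4): at (-4,-3), heading W
[2] after spin(right): at (-4,-3), heading N
all 25 alternatives checked — unique.

straight(4), spin(right)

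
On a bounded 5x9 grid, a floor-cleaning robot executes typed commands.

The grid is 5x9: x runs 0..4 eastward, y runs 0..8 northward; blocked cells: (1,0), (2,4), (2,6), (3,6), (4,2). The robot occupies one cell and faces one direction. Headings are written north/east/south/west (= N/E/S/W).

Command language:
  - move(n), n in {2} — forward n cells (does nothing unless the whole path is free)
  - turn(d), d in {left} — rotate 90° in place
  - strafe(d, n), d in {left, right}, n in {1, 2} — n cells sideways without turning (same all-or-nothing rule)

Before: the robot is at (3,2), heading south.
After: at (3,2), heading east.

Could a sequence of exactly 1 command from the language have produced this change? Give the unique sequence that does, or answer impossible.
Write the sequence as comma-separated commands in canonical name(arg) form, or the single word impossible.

turn(left)

key: parked at (3,2) the whole time — nothing moves the robot
t0: at (3,2), heading south
step 1 (turn(left)): at (3,2), heading east
uniquely the one of 6 1-step routes that fits.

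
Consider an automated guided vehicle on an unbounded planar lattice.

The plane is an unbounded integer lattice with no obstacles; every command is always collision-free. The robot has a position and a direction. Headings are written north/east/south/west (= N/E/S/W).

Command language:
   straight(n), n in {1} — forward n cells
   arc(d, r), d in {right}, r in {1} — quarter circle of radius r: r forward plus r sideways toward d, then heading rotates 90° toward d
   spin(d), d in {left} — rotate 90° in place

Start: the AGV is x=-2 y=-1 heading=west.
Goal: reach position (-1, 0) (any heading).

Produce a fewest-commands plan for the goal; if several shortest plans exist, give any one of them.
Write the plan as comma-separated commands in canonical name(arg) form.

arc(right, 1), arc(right, 1), arc(right, 1)

begin: x=-2 y=-1 heading=west
[1] after arc(right, 1): x=-3 y=0 heading=north
[2] after arc(right, 1): x=-2 y=1 heading=east
[3] after arc(right, 1): x=-1 y=0 heading=south
shorter routes all fall short; 3 is best.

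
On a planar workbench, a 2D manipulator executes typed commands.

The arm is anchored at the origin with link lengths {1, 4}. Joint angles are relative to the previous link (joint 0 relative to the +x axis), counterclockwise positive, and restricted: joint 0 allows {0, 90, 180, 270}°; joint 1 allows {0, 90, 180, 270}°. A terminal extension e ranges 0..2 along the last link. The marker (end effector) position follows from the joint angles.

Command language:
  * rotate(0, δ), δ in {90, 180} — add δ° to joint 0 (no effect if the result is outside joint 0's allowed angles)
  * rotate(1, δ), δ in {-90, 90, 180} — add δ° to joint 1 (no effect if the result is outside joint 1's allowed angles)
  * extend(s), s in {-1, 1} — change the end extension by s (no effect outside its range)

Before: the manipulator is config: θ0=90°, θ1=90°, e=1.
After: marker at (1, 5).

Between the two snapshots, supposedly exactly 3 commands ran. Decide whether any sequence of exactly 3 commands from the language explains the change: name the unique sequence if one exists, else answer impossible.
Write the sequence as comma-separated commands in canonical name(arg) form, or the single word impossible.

begin: config: θ0=90°, θ1=90°, e=1
step 1 (rotate(0, 90)): config: θ0=180°, θ1=90°, e=1
step 2 (rotate(0, 90)): config: θ0=270°, θ1=90°, e=1
step 3 (rotate(0, 90)): config: θ0=0°, θ1=90°, e=1
no other 3-command option fits: unique.

rotate(0, 90), rotate(0, 90), rotate(0, 90)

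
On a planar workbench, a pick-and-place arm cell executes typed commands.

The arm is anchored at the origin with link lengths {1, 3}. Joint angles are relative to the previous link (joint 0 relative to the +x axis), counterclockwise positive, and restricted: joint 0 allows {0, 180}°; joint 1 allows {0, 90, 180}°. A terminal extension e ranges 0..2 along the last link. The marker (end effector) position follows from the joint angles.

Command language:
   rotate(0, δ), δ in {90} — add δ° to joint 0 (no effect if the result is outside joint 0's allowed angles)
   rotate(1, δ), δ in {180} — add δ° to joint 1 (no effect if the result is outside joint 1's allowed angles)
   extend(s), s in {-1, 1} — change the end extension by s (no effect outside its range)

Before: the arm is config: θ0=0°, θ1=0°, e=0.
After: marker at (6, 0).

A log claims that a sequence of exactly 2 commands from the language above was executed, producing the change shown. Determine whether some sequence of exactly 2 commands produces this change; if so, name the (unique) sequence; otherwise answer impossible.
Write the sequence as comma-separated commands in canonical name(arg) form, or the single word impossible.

from: config: θ0=0°, θ1=0°, e=0
1. extend(1) → config: θ0=0°, θ1=0°, e=1
2. extend(1) → config: θ0=0°, θ1=0°, e=2
all 16 alternatives checked — unique.

extend(1), extend(1)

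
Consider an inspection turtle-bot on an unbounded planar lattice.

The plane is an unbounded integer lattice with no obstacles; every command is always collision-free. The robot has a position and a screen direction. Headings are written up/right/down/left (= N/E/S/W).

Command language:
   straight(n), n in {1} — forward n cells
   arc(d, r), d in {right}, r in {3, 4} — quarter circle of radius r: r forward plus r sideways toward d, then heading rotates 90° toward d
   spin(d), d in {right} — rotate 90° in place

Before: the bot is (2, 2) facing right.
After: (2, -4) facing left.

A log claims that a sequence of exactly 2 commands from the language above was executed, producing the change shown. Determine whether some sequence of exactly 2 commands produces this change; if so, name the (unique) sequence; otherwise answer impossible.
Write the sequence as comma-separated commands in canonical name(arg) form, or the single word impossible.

key: position moved to (2,-4) AND the heading swung to W — translation plus rotation needed
from: (2, 2) facing right
[1] after arc(right, 3): (5, -1) facing down
[2] after arc(right, 3): (2, -4) facing left
uniquely the one of 16 2-step routes that fits.

arc(right, 3), arc(right, 3)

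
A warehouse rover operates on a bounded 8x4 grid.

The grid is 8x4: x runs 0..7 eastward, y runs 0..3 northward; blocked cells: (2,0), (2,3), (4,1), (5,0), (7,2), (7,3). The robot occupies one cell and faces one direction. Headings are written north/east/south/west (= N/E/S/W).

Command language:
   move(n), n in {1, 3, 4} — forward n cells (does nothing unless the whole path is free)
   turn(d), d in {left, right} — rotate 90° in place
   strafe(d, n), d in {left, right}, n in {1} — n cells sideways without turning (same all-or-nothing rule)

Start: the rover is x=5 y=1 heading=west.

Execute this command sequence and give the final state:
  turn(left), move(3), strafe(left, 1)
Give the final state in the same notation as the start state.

initial: x=5 y=1 heading=west
1. turn(left) → x=5 y=1 heading=south
2. move(3) → x=5 y=1 heading=south
3. strafe(left, 1) → x=6 y=1 heading=south

x=6 y=1 heading=south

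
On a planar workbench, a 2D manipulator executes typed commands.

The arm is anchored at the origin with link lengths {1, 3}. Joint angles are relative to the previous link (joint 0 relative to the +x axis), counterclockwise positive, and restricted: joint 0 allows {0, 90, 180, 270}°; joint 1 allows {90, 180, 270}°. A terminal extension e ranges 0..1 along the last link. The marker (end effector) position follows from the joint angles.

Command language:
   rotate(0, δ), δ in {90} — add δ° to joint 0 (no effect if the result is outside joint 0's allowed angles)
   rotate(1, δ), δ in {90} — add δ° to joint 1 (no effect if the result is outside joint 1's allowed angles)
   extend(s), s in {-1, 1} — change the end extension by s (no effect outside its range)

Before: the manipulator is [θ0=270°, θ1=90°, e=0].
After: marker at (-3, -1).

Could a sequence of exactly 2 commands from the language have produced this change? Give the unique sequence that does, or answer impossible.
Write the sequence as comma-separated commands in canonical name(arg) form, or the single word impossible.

rotate(1, 90), rotate(1, 90)

start: [θ0=270°, θ1=90°, e=0]
1. rotate(1, 90) → [θ0=270°, θ1=180°, e=0]
2. rotate(1, 90) → [θ0=270°, θ1=270°, e=0]
all 16 alternatives checked — unique.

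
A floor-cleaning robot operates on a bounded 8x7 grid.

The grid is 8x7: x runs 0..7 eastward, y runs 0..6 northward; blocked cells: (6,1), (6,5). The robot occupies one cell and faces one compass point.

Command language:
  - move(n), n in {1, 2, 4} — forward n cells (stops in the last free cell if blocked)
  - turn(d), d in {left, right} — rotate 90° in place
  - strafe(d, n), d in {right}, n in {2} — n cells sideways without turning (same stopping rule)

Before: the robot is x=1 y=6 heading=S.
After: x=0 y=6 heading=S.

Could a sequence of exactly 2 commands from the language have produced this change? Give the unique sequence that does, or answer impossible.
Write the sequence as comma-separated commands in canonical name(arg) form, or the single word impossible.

strafe(right, 2), strafe(right, 2)

key: the first strafe(right, 2) runs into the grid edge before its full distance
initial: x=1 y=6 heading=S
t=1 strafe(right, 2) ⇒ x=0 y=6 heading=S
t=2 strafe(right, 2) ⇒ x=0 y=6 heading=S
no other 2-command option fits: unique.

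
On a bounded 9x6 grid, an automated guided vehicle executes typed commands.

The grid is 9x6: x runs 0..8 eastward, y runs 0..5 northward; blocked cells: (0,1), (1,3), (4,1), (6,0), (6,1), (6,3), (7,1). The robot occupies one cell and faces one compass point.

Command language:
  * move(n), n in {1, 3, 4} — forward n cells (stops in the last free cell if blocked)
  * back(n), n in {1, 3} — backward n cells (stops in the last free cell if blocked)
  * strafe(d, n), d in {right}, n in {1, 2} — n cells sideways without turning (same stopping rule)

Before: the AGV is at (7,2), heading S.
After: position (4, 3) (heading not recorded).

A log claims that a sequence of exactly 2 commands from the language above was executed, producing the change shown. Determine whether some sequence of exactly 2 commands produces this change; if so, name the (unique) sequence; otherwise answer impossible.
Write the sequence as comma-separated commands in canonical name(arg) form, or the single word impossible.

checked all 2-command options: none fits.

impossible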